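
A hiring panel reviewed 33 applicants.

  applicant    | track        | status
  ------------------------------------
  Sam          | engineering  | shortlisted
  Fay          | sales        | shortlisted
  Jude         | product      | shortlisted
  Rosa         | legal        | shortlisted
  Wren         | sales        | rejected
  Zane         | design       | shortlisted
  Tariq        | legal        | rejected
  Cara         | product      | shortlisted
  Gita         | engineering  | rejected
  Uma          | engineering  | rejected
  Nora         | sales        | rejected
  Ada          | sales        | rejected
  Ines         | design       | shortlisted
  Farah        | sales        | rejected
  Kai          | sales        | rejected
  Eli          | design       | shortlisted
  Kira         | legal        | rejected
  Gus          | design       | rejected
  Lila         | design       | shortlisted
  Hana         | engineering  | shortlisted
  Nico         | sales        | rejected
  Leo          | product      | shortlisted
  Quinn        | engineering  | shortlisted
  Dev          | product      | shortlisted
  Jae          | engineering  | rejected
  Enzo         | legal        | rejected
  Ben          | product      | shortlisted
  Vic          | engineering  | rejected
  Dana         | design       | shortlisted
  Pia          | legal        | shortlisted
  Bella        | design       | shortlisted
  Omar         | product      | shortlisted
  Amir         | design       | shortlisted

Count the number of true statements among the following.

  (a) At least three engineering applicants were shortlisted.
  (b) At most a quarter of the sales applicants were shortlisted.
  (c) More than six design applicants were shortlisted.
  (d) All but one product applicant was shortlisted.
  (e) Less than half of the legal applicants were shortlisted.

4

(a) engineering: |A| = 7, |A ∩ B| = 3; needs |A ∩ B| ≥ 3 — true.
(b) sales: |A| = 7, |A ∩ B| = 1; needs |A ∩ B| / |A| ≤ 1/4 — true.
(c) design: |A| = 8, |A ∩ B| = 7; needs |A ∩ B| > 6 — true.
(d) product: |A| = 6, |A ∩ B| = 6; needs |A ∖ B| = 1 — false.
(e) legal: |A| = 5, |A ∩ B| = 2; needs |A ∩ B| < |A ∖ B| — true.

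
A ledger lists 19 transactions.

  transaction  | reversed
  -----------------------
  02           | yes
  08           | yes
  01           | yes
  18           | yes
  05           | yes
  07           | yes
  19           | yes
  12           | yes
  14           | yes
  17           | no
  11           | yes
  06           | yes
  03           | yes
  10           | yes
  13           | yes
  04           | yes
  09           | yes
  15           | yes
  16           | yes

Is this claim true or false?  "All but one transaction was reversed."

'All but one transaction was reversed' holds iff |A ∖ B| = 1.
|A| = 19, |A ∩ B| = 18, |A ∖ B| = 1.
|A ∖ B| = 1, so the statement is true.

True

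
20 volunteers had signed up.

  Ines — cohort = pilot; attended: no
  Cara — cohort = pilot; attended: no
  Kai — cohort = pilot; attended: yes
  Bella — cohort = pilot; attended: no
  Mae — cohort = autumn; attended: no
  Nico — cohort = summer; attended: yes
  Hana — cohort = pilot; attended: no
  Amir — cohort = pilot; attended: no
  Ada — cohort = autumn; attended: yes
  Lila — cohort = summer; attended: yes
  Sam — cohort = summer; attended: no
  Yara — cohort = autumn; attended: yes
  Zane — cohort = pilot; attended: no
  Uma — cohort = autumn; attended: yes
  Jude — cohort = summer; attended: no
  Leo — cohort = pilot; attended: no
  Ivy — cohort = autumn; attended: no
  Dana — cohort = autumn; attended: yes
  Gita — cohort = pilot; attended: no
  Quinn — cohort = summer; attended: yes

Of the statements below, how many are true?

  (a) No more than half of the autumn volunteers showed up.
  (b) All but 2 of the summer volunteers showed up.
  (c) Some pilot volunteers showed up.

2

(a) autumn: |A| = 6, |A ∩ B| = 4; needs |A ∩ B| ≤ |A ∖ B| — false.
(b) summer: |A| = 5, |A ∩ B| = 3; needs |A ∖ B| = 2 — true.
(c) pilot: |A| = 9, |A ∩ B| = 1; needs A ∩ B ≠ ∅ (|A ∩ B| ≥ 1) — true.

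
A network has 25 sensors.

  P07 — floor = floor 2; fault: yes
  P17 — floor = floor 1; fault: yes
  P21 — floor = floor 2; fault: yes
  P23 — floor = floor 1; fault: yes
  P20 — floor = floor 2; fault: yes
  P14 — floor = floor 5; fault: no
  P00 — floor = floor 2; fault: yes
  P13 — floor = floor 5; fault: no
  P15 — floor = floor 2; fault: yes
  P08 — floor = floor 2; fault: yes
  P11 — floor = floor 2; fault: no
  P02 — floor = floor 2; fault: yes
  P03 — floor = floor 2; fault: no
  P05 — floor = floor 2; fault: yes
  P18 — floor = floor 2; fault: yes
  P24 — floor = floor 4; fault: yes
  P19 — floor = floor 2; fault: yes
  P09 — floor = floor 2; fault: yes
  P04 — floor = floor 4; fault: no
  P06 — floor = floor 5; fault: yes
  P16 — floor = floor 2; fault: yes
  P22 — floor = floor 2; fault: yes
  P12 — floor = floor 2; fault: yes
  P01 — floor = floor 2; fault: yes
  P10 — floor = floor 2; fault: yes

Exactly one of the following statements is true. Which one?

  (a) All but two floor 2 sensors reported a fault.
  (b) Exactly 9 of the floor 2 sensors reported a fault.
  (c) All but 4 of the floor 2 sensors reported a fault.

|A| = 18, |A ∩ B| = 16, |A ∖ B| = 2.
(a) requires |A ∖ B| = 2: true.
(b) requires |A ∩ B| = 9: false.
(c) requires |A ∖ B| = 4: false.

(a)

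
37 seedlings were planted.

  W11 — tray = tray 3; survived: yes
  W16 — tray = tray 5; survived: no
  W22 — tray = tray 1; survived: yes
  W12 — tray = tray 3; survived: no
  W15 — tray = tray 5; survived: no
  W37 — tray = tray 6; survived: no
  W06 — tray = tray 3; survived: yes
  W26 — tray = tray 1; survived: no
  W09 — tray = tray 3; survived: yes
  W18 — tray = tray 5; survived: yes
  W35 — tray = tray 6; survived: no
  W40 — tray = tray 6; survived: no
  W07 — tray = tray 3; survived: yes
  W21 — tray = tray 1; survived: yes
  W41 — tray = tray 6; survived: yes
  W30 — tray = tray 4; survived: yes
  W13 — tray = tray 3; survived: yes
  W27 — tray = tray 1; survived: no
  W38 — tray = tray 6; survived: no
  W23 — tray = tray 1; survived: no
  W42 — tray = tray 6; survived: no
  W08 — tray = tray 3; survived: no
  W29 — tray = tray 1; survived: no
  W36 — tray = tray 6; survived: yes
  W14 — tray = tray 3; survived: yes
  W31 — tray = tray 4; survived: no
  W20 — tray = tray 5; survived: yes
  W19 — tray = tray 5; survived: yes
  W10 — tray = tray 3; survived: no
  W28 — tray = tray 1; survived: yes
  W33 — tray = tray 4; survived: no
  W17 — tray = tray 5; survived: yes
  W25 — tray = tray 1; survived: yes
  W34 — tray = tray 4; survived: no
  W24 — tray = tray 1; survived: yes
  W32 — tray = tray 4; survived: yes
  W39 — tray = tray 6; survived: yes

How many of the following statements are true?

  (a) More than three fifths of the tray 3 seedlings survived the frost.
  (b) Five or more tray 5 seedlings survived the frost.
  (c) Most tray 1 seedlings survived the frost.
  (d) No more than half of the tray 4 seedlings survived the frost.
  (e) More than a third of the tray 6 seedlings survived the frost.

(a) tray 3: |A| = 9, |A ∩ B| = 6; needs |A ∩ B| / |A| > 3/5 — true.
(b) tray 5: |A| = 6, |A ∩ B| = 4; needs |A ∩ B| ≥ 5 — false.
(c) tray 1: |A| = 9, |A ∩ B| = 5; needs |A ∩ B| > |A ∖ B| — true.
(d) tray 4: |A| = 5, |A ∩ B| = 2; needs |A ∩ B| ≤ |A ∖ B| — true.
(e) tray 6: |A| = 8, |A ∩ B| = 3; needs |A ∩ B| / |A| > 1/3 — true.

4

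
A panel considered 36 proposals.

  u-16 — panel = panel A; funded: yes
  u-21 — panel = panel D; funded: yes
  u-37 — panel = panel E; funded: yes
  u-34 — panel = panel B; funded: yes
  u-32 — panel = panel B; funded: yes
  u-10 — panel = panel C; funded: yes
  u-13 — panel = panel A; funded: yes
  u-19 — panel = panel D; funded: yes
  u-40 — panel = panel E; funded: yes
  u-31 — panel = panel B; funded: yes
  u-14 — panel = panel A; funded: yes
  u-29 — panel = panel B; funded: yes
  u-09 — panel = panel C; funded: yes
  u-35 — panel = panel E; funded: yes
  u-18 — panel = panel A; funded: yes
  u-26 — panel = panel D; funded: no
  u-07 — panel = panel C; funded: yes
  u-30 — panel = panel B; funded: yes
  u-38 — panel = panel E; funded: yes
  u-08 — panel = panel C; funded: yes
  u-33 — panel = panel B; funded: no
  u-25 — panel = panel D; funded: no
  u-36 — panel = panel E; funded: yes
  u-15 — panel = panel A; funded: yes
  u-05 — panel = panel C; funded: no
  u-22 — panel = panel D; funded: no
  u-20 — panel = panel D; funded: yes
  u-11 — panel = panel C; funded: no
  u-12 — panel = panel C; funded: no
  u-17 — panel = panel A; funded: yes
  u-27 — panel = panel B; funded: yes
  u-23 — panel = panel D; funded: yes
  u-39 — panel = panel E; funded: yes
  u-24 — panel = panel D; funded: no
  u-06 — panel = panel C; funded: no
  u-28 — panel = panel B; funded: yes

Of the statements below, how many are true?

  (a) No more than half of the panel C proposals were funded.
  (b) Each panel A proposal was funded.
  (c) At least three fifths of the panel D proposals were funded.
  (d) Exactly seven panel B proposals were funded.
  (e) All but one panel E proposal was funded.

3

(a) panel C: |A| = 8, |A ∩ B| = 4; needs |A ∩ B| ≤ |A ∖ B| — true.
(b) panel A: |A| = 6, |A ∩ B| = 6; needs A ⊆ B, i.e. every element of A is in B (|A ∖ B| = 0) — true.
(c) panel D: |A| = 8, |A ∩ B| = 4; needs |A ∩ B| / |A| ≥ 3/5 — false.
(d) panel B: |A| = 8, |A ∩ B| = 7; needs |A ∩ B| = 7 — true.
(e) panel E: |A| = 6, |A ∩ B| = 6; needs |A ∖ B| = 1 — false.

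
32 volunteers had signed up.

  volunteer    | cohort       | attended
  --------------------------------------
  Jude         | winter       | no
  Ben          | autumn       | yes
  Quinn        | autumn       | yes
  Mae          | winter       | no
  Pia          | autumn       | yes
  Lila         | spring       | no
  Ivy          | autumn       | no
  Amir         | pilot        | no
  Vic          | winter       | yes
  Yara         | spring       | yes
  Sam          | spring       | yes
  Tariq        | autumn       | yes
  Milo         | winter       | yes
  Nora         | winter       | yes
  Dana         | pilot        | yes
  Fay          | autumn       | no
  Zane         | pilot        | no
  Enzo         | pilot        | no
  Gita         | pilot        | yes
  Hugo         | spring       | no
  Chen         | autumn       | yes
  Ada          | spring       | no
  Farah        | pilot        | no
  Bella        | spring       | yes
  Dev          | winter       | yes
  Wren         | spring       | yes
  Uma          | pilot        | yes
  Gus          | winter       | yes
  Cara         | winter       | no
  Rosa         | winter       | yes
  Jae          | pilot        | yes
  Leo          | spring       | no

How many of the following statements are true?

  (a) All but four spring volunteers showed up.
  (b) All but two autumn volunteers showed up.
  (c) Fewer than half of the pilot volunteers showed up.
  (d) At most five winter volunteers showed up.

2

(a) spring: |A| = 8, |A ∩ B| = 4; needs |A ∖ B| = 4 — true.
(b) autumn: |A| = 7, |A ∩ B| = 5; needs |A ∖ B| = 2 — true.
(c) pilot: |A| = 8, |A ∩ B| = 4; needs |A ∩ B| < |A ∖ B| — false.
(d) winter: |A| = 9, |A ∩ B| = 6; needs |A ∩ B| ≤ 5 — false.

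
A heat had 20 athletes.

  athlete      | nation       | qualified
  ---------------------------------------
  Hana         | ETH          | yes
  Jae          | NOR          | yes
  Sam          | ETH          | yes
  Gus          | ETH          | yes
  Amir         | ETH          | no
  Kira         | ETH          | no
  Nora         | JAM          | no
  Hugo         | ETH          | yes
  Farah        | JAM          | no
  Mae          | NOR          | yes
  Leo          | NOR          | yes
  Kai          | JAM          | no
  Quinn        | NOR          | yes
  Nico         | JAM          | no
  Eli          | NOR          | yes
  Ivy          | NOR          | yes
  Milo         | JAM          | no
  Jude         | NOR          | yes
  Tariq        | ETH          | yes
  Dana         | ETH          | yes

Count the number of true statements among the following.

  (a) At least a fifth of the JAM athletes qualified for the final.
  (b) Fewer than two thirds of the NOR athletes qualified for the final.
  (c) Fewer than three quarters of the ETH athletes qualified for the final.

(a) JAM: |A| = 5, |A ∩ B| = 0; needs |A ∩ B| / |A| ≥ 1/5 — false.
(b) NOR: |A| = 7, |A ∩ B| = 7; needs |A ∩ B| / |A| < 2/3 — false.
(c) ETH: |A| = 8, |A ∩ B| = 6; needs |A ∩ B| / |A| < 3/4 — false.

0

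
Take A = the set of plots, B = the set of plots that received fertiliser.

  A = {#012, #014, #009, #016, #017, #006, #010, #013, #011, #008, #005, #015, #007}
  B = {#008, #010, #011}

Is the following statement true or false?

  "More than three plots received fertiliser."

Truth condition: |A ∩ B| > 3.
A (the restrictor) = {#012, #014, #009, #016, #017, #006, #010, #013, #011, #008, #005, #015, #007}, |A| = 13.
A ∩ B = {#010, #011, #008}, so |A ∩ B| = 3.
|A ∩ B| = 3, so the statement is false.

False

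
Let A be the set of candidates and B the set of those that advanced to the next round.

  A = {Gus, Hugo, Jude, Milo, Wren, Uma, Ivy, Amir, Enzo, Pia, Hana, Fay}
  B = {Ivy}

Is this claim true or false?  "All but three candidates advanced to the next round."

False

'All but three candidates advanced to the next round' holds iff |A ∖ B| = 3.
A (the restrictor) = {Gus, Hugo, Jude, Milo, Wren, Uma, Ivy, Amir, Enzo, Pia, Hana, Fay}, |A| = 12.
A ∖ B = {Gus, Hugo, Jude, Milo, Wren, Uma, Amir, Enzo, Pia, Hana, Fay}, so |A ∖ B| = 11.
|A ∖ B| = 11, so the statement is false.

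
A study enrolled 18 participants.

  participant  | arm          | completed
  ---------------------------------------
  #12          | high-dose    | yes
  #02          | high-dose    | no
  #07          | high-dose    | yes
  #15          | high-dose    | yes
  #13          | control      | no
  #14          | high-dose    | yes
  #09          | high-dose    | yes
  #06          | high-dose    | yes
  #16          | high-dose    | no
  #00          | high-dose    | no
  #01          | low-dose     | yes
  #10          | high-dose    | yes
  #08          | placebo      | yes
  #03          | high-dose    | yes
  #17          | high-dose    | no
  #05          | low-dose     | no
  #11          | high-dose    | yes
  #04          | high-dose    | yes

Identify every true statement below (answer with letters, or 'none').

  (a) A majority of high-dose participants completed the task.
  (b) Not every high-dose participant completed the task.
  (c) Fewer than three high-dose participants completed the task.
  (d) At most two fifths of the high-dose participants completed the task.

(a), (b)

|A| = 14, |A ∩ B| = 10, |A ∖ B| = 4.
(a) |A ∩ B| > |A ∖ B|: holds.
(b) A ⊄ B (|A ∖ B| ≥ 1): holds.
(c) |A ∩ B| < 3: fails.
(d) |A ∩ B| / |A| ≤ 2/5: fails.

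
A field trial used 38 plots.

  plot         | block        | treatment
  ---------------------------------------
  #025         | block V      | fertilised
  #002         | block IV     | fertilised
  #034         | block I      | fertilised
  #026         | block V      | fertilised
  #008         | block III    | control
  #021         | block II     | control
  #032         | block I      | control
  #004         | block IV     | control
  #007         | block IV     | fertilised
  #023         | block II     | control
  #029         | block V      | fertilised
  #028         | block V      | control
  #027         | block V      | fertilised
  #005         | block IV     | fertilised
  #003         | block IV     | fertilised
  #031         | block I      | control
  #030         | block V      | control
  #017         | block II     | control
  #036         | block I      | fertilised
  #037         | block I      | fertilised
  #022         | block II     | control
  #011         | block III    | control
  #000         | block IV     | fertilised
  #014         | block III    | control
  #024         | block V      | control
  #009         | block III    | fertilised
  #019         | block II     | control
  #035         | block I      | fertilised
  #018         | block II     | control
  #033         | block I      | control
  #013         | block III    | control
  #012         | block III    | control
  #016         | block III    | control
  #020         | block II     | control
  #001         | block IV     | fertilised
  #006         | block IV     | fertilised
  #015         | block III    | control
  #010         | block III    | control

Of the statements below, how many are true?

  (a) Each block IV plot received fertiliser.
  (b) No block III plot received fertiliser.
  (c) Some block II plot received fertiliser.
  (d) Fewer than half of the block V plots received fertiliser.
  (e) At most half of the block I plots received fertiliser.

(a) block IV: |A| = 8, |A ∩ B| = 7; needs A ⊆ B, i.e. every element of A is in B (|A ∖ B| = 0) — false.
(b) block III: |A| = 9, |A ∩ B| = 1; needs A ∩ B = ∅ (|A ∩ B| = 0) — false.
(c) block II: |A| = 7, |A ∩ B| = 0; needs A ∩ B ≠ ∅ (|A ∩ B| ≥ 1) — false.
(d) block V: |A| = 7, |A ∩ B| = 4; needs |A ∩ B| < |A ∖ B| — false.
(e) block I: |A| = 7, |A ∩ B| = 4; needs |A ∩ B| ≤ |A ∖ B| — false.

0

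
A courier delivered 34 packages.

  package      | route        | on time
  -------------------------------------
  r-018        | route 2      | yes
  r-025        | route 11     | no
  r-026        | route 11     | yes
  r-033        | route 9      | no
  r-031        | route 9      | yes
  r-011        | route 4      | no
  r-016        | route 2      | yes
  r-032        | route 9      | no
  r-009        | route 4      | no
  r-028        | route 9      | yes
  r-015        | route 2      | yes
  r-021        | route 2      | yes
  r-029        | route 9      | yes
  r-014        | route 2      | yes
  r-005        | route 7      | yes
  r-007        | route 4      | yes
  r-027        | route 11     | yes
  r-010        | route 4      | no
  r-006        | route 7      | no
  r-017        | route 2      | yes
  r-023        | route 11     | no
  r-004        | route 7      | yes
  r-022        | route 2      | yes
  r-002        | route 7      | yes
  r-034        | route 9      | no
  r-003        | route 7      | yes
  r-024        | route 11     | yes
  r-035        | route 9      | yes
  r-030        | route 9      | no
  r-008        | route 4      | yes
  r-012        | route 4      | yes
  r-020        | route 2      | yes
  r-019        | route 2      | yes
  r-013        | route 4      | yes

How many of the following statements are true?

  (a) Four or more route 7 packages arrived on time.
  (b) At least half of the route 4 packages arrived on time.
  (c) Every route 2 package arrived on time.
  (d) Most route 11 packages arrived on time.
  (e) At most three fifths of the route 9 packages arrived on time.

5

(a) route 7: |A| = 5, |A ∩ B| = 4; needs |A ∩ B| ≥ 4 — true.
(b) route 4: |A| = 7, |A ∩ B| = 4; needs |A ∩ B| ≥ |A ∖ B| — true.
(c) route 2: |A| = 9, |A ∩ B| = 9; needs A ⊆ B, i.e. every element of A is in B (|A ∖ B| = 0) — true.
(d) route 11: |A| = 5, |A ∩ B| = 3; needs |A ∩ B| > |A ∖ B| — true.
(e) route 9: |A| = 8, |A ∩ B| = 4; needs |A ∩ B| / |A| ≤ 3/5 — true.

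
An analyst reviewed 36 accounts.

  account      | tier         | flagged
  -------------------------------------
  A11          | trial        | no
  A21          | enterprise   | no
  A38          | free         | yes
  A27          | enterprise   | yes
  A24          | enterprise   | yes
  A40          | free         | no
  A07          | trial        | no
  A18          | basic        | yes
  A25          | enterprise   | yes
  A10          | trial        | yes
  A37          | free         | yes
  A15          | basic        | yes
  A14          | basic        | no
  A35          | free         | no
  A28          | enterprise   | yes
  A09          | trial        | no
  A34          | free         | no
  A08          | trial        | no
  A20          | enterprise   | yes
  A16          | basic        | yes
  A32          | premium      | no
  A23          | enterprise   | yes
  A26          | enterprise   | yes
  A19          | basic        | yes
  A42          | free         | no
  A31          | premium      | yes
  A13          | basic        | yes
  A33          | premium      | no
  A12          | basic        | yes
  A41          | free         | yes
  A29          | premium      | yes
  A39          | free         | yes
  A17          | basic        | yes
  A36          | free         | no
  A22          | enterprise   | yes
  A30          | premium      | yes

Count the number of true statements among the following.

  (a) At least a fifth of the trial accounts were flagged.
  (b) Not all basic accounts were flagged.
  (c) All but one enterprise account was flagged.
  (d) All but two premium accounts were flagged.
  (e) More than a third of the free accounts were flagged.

(a) trial: |A| = 5, |A ∩ B| = 1; needs |A ∩ B| / |A| ≥ 1/5 — true.
(b) basic: |A| = 8, |A ∩ B| = 7; needs A ⊄ B (|A ∖ B| ≥ 1) — true.
(c) enterprise: |A| = 9, |A ∩ B| = 8; needs |A ∖ B| = 1 — true.
(d) premium: |A| = 5, |A ∩ B| = 3; needs |A ∖ B| = 2 — true.
(e) free: |A| = 9, |A ∩ B| = 4; needs |A ∩ B| / |A| > 1/3 — true.

5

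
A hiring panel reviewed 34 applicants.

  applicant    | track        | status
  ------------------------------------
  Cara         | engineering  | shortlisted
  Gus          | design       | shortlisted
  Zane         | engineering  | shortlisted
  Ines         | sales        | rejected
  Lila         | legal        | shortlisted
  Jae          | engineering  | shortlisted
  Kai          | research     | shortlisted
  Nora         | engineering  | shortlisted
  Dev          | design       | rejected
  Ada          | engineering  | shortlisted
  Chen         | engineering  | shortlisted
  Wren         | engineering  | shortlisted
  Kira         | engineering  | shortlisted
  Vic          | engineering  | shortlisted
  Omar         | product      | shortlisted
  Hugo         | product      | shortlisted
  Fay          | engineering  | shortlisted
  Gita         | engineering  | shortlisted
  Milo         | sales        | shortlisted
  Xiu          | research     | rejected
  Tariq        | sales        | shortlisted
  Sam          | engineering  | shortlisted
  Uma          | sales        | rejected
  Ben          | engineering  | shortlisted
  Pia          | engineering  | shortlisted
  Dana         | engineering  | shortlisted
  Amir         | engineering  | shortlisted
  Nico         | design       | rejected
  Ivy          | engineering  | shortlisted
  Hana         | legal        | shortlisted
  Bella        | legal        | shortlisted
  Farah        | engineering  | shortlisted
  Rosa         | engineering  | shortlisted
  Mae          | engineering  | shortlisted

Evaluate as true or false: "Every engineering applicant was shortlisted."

True

'Every engineering applicant was shortlisted' holds iff A ⊆ B, i.e. every element of A is in B (|A ∖ B| = 0).
|A| = 20, |A ∩ B| = 20, |A ∖ B| = 0.
So the statement is true.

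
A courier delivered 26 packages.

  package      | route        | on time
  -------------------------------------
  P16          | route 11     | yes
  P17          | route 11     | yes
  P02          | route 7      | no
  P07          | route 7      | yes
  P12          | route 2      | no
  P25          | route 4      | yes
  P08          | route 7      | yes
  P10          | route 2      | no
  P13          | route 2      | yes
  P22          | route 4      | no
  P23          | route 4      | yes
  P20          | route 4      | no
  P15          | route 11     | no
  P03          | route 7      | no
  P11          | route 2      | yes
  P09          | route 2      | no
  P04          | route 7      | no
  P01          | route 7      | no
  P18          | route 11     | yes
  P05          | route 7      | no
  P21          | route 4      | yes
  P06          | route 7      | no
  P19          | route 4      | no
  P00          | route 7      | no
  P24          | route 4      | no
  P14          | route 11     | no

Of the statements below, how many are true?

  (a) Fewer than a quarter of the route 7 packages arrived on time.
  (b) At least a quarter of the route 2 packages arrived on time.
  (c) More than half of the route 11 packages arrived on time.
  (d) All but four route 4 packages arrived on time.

(a) route 7: |A| = 9, |A ∩ B| = 2; needs |A ∩ B| / |A| < 1/4 — true.
(b) route 2: |A| = 5, |A ∩ B| = 2; needs |A ∩ B| / |A| ≥ 1/4 — true.
(c) route 11: |A| = 5, |A ∩ B| = 3; needs |A ∩ B| > |A ∖ B| — true.
(d) route 4: |A| = 7, |A ∩ B| = 3; needs |A ∖ B| = 4 — true.

4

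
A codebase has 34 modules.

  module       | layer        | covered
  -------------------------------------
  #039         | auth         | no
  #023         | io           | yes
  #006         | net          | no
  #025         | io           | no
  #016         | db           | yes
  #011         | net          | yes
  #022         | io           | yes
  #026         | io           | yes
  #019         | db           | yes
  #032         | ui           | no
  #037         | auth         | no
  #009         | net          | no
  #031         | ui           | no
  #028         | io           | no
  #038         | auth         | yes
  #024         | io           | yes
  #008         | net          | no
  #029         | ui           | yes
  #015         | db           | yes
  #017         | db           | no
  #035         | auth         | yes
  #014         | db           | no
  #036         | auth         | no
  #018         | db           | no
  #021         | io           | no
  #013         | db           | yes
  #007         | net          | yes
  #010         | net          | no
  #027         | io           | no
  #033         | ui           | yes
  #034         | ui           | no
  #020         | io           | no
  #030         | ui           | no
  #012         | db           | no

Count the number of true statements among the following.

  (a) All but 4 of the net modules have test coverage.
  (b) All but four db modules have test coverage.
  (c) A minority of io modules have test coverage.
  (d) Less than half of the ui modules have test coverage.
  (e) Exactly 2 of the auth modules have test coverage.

(a) net: |A| = 6, |A ∩ B| = 2; needs |A ∖ B| = 4 — true.
(b) db: |A| = 8, |A ∩ B| = 4; needs |A ∖ B| = 4 — true.
(c) io: |A| = 9, |A ∩ B| = 4; needs |A ∩ B| < |A ∖ B| — true.
(d) ui: |A| = 6, |A ∩ B| = 2; needs |A ∩ B| < |A ∖ B| — true.
(e) auth: |A| = 5, |A ∩ B| = 2; needs |A ∩ B| = 2 — true.

5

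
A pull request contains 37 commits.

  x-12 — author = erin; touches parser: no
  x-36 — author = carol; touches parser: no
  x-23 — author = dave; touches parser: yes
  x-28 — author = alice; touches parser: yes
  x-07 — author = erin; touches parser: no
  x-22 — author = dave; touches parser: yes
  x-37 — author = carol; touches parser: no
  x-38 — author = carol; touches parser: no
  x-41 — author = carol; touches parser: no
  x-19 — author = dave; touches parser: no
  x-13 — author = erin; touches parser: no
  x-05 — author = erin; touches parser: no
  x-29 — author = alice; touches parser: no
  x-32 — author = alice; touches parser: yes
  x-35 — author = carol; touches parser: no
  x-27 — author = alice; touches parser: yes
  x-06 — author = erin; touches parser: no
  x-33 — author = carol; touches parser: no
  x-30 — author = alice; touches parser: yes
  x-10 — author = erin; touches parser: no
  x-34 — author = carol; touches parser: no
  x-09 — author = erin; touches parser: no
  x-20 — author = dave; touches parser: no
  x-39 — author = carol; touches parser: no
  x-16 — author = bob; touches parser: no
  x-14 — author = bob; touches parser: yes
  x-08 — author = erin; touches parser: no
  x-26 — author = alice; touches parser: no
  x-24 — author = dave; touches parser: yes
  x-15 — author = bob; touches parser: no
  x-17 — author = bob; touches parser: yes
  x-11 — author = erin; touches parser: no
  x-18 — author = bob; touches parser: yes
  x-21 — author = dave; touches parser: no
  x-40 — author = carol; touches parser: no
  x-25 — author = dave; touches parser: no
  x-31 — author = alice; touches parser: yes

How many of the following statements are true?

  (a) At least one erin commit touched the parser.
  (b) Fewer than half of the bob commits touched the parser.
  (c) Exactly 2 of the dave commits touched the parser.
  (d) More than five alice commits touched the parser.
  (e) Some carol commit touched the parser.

0

(a) erin: |A| = 9, |A ∩ B| = 0; needs A ∩ B ≠ ∅ (|A ∩ B| ≥ 1) — false.
(b) bob: |A| = 5, |A ∩ B| = 3; needs |A ∩ B| < |A ∖ B| — false.
(c) dave: |A| = 7, |A ∩ B| = 3; needs |A ∩ B| = 2 — false.
(d) alice: |A| = 7, |A ∩ B| = 5; needs |A ∩ B| > 5 — false.
(e) carol: |A| = 9, |A ∩ B| = 0; needs A ∩ B ≠ ∅ (|A ∩ B| ≥ 1) — false.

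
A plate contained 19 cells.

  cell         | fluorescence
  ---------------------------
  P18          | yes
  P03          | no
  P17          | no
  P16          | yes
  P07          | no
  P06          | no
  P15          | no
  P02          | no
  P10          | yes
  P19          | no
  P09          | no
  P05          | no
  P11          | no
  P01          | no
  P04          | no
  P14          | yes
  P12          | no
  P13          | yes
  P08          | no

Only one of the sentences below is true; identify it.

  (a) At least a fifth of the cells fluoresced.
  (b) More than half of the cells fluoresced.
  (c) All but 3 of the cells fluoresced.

|A| = 19, |A ∩ B| = 5, |A ∖ B| = 14.
(a) requires |A ∩ B| / |A| ≥ 1/5: true.
(b) requires |A ∩ B| > |A ∖ B|: false.
(c) requires |A ∖ B| = 3: false.

(a)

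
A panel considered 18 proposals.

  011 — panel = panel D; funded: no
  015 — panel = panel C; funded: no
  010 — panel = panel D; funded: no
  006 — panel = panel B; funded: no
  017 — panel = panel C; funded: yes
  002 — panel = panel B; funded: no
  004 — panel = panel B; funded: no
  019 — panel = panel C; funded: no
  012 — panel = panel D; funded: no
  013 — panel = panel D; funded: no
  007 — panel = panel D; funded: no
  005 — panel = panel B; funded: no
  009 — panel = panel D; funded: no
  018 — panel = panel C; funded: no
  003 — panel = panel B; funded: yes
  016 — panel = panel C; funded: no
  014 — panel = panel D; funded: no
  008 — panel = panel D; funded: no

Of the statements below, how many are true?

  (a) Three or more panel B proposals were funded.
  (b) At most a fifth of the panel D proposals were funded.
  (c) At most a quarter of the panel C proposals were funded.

(a) panel B: |A| = 5, |A ∩ B| = 1; needs |A ∩ B| ≥ 3 — false.
(b) panel D: |A| = 8, |A ∩ B| = 0; needs |A ∩ B| / |A| ≤ 1/5 — true.
(c) panel C: |A| = 5, |A ∩ B| = 1; needs |A ∩ B| / |A| ≤ 1/4 — true.

2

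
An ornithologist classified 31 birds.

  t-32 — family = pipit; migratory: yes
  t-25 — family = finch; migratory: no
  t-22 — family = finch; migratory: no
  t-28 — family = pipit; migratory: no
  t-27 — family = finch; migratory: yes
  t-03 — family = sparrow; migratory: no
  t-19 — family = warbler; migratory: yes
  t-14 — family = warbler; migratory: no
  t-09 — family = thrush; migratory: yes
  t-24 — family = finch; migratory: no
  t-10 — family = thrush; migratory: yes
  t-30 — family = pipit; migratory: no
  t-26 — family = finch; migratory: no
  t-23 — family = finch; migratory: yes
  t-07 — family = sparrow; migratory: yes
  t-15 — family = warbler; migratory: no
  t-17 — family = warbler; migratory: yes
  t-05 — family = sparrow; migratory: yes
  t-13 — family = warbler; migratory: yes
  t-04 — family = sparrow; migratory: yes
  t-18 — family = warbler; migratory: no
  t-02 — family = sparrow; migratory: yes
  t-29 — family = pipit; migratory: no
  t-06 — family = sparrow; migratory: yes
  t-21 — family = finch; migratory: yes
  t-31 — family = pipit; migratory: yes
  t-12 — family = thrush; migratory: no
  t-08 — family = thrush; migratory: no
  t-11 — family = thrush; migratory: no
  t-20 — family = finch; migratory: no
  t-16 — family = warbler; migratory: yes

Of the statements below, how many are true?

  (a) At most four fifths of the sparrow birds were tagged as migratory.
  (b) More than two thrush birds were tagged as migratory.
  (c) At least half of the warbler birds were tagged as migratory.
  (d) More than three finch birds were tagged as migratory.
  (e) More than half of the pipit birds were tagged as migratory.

1

(a) sparrow: |A| = 6, |A ∩ B| = 5; needs |A ∩ B| / |A| ≤ 4/5 — false.
(b) thrush: |A| = 5, |A ∩ B| = 2; needs |A ∩ B| > 2 — false.
(c) warbler: |A| = 7, |A ∩ B| = 4; needs |A ∩ B| ≥ |A ∖ B| — true.
(d) finch: |A| = 8, |A ∩ B| = 3; needs |A ∩ B| > 3 — false.
(e) pipit: |A| = 5, |A ∩ B| = 2; needs |A ∩ B| > |A ∖ B| — false.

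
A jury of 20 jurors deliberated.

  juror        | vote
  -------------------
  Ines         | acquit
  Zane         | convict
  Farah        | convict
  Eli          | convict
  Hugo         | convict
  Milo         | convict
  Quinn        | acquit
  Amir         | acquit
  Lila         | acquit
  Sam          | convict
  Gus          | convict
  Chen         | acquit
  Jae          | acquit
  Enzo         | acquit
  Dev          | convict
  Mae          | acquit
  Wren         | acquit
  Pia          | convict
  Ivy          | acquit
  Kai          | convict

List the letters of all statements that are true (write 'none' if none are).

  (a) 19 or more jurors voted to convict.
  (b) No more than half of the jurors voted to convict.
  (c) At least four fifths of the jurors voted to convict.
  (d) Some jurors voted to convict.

(b), (d)

|A| = 20, |A ∩ B| = 10, |A ∖ B| = 10.
(a) |A ∩ B| ≥ 19: fails.
(b) |A ∩ B| ≤ |A ∖ B|: holds.
(c) |A ∩ B| / |A| ≥ 4/5: fails.
(d) A ∩ B ≠ ∅ (|A ∩ B| ≥ 1): holds.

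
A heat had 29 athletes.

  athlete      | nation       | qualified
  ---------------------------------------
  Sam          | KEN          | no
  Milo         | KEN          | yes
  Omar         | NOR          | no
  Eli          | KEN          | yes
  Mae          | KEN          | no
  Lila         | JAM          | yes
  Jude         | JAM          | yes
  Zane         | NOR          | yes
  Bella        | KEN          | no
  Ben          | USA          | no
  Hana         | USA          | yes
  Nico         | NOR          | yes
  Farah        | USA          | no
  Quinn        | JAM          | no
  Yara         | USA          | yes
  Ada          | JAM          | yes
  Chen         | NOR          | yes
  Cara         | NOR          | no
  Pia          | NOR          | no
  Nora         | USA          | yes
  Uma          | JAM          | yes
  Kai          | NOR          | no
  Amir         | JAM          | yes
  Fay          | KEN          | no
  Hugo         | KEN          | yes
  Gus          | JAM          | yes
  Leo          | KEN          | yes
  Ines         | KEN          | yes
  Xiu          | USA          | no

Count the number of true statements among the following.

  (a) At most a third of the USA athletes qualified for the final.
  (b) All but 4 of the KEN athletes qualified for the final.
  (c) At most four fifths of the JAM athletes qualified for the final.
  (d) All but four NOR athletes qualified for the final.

(a) USA: |A| = 6, |A ∩ B| = 3; needs |A ∩ B| / |A| ≤ 1/3 — false.
(b) KEN: |A| = 9, |A ∩ B| = 5; needs |A ∖ B| = 4 — true.
(c) JAM: |A| = 7, |A ∩ B| = 6; needs |A ∩ B| / |A| ≤ 4/5 — false.
(d) NOR: |A| = 7, |A ∩ B| = 3; needs |A ∖ B| = 4 — true.

2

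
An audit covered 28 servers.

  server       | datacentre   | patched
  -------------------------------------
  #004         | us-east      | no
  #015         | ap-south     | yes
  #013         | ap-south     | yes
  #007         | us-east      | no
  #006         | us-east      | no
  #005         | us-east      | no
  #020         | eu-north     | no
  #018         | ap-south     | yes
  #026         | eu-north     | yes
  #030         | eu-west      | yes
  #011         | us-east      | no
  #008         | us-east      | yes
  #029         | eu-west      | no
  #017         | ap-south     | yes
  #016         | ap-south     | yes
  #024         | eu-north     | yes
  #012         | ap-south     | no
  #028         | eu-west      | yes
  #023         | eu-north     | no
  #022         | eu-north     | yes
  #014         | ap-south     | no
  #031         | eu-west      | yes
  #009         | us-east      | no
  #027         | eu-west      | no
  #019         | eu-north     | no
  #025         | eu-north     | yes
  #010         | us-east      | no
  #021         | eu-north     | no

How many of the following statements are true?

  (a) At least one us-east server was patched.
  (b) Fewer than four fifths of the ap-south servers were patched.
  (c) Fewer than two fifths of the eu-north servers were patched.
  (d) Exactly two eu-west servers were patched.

2

(a) us-east: |A| = 8, |A ∩ B| = 1; needs A ∩ B ≠ ∅ (|A ∩ B| ≥ 1) — true.
(b) ap-south: |A| = 7, |A ∩ B| = 5; needs |A ∩ B| / |A| < 4/5 — true.
(c) eu-north: |A| = 8, |A ∩ B| = 4; needs |A ∩ B| / |A| < 2/5 — false.
(d) eu-west: |A| = 5, |A ∩ B| = 3; needs |A ∩ B| = 2 — false.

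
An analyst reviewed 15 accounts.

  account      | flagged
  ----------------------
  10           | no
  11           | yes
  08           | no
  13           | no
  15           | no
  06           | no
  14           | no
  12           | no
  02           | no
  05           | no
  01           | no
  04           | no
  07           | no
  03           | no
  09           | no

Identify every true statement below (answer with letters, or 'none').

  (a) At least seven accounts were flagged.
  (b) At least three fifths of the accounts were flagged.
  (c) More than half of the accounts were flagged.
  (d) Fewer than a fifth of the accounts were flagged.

(d)

|A| = 15, |A ∩ B| = 1, |A ∖ B| = 14.
(a) |A ∩ B| ≥ 7: fails.
(b) |A ∩ B| / |A| ≥ 3/5: fails.
(c) |A ∩ B| > |A ∖ B|: fails.
(d) |A ∩ B| / |A| < 1/5: holds.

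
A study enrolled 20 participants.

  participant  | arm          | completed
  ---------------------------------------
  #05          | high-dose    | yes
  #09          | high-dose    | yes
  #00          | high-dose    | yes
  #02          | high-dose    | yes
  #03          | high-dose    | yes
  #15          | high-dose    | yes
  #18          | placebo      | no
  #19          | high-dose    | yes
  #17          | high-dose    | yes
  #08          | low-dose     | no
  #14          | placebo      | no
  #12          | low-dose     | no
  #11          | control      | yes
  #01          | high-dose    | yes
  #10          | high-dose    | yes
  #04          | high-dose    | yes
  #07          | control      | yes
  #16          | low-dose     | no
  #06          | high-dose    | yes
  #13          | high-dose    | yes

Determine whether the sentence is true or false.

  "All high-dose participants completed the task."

True

The determiner here denotes the relation: A ⊆ B, i.e. every element of A is in B (|A ∖ B| = 0).
A (the restrictor) = {#05, #09, #00, #02, #03, #15, #19, #17, #01, #10, #04, #06, #13}, |A| = 13.
A ∖ B = {}, so |A ∖ B| = 0.
So the statement is true.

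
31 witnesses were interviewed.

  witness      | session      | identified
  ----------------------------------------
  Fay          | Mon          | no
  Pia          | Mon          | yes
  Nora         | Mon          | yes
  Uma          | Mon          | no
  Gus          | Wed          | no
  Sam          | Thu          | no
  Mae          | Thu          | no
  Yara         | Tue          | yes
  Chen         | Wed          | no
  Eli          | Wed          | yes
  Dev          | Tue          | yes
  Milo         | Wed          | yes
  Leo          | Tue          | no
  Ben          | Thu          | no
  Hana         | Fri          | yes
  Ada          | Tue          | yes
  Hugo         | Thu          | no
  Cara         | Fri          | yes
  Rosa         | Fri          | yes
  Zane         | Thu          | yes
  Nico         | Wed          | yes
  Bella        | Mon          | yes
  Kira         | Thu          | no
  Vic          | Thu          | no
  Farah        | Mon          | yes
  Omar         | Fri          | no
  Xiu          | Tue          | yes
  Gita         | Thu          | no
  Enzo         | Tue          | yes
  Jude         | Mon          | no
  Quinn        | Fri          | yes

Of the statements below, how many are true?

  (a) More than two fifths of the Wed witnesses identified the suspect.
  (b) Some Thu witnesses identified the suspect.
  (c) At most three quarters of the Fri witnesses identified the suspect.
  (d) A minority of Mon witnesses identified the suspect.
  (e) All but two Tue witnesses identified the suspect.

2

(a) Wed: |A| = 5, |A ∩ B| = 3; needs |A ∩ B| / |A| > 2/5 — true.
(b) Thu: |A| = 8, |A ∩ B| = 1; needs A ∩ B ≠ ∅ (|A ∩ B| ≥ 1) — true.
(c) Fri: |A| = 5, |A ∩ B| = 4; needs |A ∩ B| / |A| ≤ 3/4 — false.
(d) Mon: |A| = 7, |A ∩ B| = 4; needs |A ∩ B| < |A ∖ B| — false.
(e) Tue: |A| = 6, |A ∩ B| = 5; needs |A ∖ B| = 2 — false.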